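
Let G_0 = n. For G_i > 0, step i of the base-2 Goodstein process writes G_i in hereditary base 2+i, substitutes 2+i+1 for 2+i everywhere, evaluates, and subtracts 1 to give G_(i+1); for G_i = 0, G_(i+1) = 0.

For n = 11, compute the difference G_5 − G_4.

5484864

base 2: 11 = 2^(2 + 1) + 2 + 1; at 3: 3^(3 + 1) + 3 + 1 = 85; next = 84
base 3: 84 = 3^(3 + 1) + 3; at 4: 4^(4 + 1) + 4 = 1028; next = 1027
base 4: 1027 = 4^(4 + 1) + 3; at 5: 5^(5 + 1) + 3 = 15628; next = 15627
base 5: 15627 = 5^(5 + 1) + 2; at 6: 6^(6 + 1) + 2 = 279938; next = 279937
base 6: 279937 = 6^(6 + 1) + 1; at 7: 7^(7 + 1) + 1 = 5764802; next = 5764801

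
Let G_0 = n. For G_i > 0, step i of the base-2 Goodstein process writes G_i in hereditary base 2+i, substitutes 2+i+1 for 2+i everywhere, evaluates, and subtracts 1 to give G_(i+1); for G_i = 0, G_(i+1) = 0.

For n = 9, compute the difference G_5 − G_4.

2331083

base 2: 9 = 2^(2 + 1) + 1; at 3: 3^(3 + 1) + 1 = 82; next = 81
base 3: 81 = 3^(3 + 1); at 4: 4^(4 + 1) = 1024; next = 1023
base 4: 1023 = 3·4^4 + 3·4^3 + 3·4^2 + 3·4 + 3; at 5: 3·5^5 + 3·5^3 + 3·5^2 + 3·5 + 3 = 9843; next = 9842
base 5: 9842 = 3·5^5 + 3·5^3 + 3·5^2 + 3·5 + 2; at 6: 3·6^6 + 3·6^3 + 3·6^2 + 3·6 + 2 = 140744; next = 140743
base 6: 140743 = 3·6^6 + 3·6^3 + 3·6^2 + 3·6 + 1; at 7: 3·7^7 + 3·7^3 + 3·7^2 + 3·7 + 1 = 2471827; next = 2471826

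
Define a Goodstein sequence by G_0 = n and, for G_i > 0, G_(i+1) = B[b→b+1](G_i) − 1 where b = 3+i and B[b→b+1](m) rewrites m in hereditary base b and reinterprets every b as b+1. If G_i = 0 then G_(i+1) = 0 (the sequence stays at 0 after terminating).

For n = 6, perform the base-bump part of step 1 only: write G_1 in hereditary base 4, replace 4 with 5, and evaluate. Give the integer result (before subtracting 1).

(0) 6|_3 = 2·3 ↦ 2·4|_4 = 8 ⇒ 7
(1) 7|_4 = 4 + 3 ↦ 5 + 3|_5 = 8 ⇒ 7

8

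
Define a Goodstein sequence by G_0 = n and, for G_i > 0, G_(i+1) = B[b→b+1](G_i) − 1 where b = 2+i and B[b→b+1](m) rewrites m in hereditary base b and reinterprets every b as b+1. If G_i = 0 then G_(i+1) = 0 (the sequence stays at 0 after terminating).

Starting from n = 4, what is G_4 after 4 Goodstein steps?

83

G_0 = 4. HB_2(4) = 2^2. Bump = 27. G_1 = 26.
G_1 = 26. HB_3(26) = 2·3^2 + 2·3 + 2. Bump = 42. G_2 = 41.
G_2 = 41. HB_4(41) = 2·4^2 + 2·4 + 1. Bump = 61. G_3 = 60.
G_3 = 60. HB_5(60) = 2·5^2 + 2·5. Bump = 84. G_4 = 83.
G_4 = 83. HB_6(83) = 2·6^2 + 6 + 5. Bump = 110. G_5 = 109.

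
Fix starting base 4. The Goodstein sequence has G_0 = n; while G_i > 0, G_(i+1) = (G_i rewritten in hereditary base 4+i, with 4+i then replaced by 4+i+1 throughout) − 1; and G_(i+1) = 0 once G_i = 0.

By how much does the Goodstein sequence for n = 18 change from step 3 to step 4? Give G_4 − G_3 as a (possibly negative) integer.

5

G_0 = 18. HB_4(18) = 4^2 + 2. Bump = 27. G_1 = 26.
G_1 = 26. HB_5(26) = 5^2 + 1. Bump = 37. G_2 = 36.
G_2 = 36. HB_6(36) = 6^2. Bump = 49. G_3 = 48.
G_3 = 48. HB_7(48) = 6·7 + 6. Bump = 54. G_4 = 53.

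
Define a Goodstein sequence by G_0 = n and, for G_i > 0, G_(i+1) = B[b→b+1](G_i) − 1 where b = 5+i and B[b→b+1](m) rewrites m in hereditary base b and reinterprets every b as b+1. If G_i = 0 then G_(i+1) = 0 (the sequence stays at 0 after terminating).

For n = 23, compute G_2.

(0) 23|_5 = 4·5 + 3 ↦ 4·6 + 3|_6 = 27 ⇒ 26
(1) 26|_6 = 4·6 + 2 ↦ 4·7 + 2|_7 = 30 ⇒ 29
(2) 29|_7 = 4·7 + 1 ↦ 4·8 + 1|_8 = 33 ⇒ 32

29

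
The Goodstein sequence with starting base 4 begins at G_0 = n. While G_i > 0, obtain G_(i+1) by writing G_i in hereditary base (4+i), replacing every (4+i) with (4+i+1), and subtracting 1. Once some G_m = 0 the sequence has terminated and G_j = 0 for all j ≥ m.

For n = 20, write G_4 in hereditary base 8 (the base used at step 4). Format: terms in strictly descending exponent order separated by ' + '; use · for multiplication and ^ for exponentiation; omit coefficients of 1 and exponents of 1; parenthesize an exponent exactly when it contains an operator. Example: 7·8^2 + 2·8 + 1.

8^2 + 1

G_0=20  [base 4] 4^2 + 4  →[4↦5]→  5^2 + 5 = 30  −1 ⇒ G_1=29
G_1=29  [base 5] 5^2 + 4  →[5↦6]→  6^2 + 4 = 40  −1 ⇒ G_2=39
G_2=39  [base 6] 6^2 + 3  →[6↦7]→  7^2 + 3 = 52  −1 ⇒ G_3=51
G_3=51  [base 7] 7^2 + 2  →[7↦8]→  8^2 + 2 = 66  −1 ⇒ G_4=65
G_4=65  [base 8] 8^2 + 1  →[8↦9]→  9^2 + 1 = 82  −1 ⇒ G_5=81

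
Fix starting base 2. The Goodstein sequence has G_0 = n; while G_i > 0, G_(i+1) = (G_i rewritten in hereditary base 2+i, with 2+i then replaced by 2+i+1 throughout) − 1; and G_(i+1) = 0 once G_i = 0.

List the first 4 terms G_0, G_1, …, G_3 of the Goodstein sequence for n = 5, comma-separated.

i=0: 5 = 2^2 + 1 (b=2); 2→3: 3^3 + 1 = 28; 28−1 = 27
i=1: 27 = 3^3 (b=3); 3→4: 4^4 = 256; 256−1 = 255
i=2: 255 = 3·4^3 + 3·4^2 + 3·4 + 3 (b=4); 4→5: 3·5^3 + 3·5^2 + 3·5 + 3 = 468; 468−1 = 467

5, 27, 255, 467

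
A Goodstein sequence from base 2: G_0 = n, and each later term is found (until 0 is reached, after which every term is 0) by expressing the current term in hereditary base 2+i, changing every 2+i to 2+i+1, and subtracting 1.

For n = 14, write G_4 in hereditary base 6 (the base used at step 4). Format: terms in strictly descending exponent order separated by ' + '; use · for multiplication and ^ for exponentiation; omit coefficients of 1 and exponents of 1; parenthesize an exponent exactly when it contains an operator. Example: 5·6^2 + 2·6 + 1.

14 —HB2→ 2^(2 + 1) + 2^2 + 2 —bump→ 3^(3 + 1) + 3^3 + 3 = 111 —(−1)→ 110
110 —HB3→ 3^(3 + 1) + 3^3 + 2 —bump→ 4^(4 + 1) + 4^4 + 2 = 1282 —(−1)→ 1281
1281 —HB4→ 4^(4 + 1) + 4^4 + 1 —bump→ 5^(5 + 1) + 5^5 + 1 = 18751 —(−1)→ 18750
18750 —HB5→ 5^(5 + 1) + 5^5 —bump→ 6^(6 + 1) + 6^6 = 326592 —(−1)→ 326591

6^(6 + 1) + 5·6^5 + 5·6^4 + 5·6^3 + 5·6^2 + 5·6 + 5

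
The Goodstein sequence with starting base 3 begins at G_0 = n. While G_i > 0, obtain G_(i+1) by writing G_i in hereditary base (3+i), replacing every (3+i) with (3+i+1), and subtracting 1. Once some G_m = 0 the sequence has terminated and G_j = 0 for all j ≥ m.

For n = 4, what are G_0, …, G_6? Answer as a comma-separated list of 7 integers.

base 3: 4 = 3 + 1; at 4: 4 + 1 = 5; next = 4
base 4: 4 = 4; at 5: 5 = 5; next = 4
base 5: 4 = 4; at 6: 4 = 4; next = 3
base 6: 3 = 3; at 7: 3 = 3; next = 2
base 7: 2 = 2; at 8: 2 = 2; next = 1
base 8: 1 = 1; at 9: 1 = 1; next = 0

4, 4, 4, 3, 2, 1, 0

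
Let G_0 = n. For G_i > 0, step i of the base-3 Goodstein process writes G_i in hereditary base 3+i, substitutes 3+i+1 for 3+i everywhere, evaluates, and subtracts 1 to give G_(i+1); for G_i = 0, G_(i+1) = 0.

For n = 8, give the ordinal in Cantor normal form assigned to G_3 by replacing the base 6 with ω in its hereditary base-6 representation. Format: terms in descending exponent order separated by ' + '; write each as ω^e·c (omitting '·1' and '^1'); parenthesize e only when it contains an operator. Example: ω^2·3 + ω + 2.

G_0=8  [base 3] 2·3 + 2  →[3↦4]→  2·4 + 2 = 10  −1 ⇒ G_1=9
G_1=9  [base 4] 2·4 + 1  →[4↦5]→  2·5 + 1 = 11  −1 ⇒ G_2=10
G_2=10  [base 5] 2·5  →[5↦6]→  2·6 = 12  −1 ⇒ G_3=11

ω + 5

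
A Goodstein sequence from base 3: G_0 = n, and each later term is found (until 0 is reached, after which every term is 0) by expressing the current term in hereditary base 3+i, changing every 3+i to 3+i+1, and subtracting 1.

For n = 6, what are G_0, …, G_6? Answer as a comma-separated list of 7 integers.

6, 7, 7, 7, 7, 7, 6

G_0 = 6. HB_3(6) = 2·3. Bump = 8. G_1 = 7.
G_1 = 7. HB_4(7) = 4 + 3. Bump = 8. G_2 = 7.
G_2 = 7. HB_5(7) = 5 + 2. Bump = 8. G_3 = 7.
G_3 = 7. HB_6(7) = 6 + 1. Bump = 8. G_4 = 7.
G_4 = 7. HB_7(7) = 7. Bump = 8. G_5 = 7.
G_5 = 7. HB_8(7) = 7. Bump = 7. G_6 = 6.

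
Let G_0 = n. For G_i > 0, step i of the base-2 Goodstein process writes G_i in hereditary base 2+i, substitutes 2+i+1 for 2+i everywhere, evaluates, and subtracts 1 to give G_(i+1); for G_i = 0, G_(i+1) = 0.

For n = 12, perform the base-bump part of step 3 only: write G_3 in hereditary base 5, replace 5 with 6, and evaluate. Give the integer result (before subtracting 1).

step 0: 12 = 2^(2 + 1) + 2^2; sub 3 for 2: 3^(3 + 1) + 3^3; = 108; G_1 = 108−1 = 107
step 1: 107 = 3^(3 + 1) + 2·3^2 + 2·3 + 2; sub 4 for 3: 4^(4 + 1) + 2·4^2 + 2·4 + 2; = 1066; G_2 = 1066−1 = 1065
step 2: 1065 = 4^(4 + 1) + 2·4^2 + 2·4 + 1; sub 5 for 4: 5^(5 + 1) + 2·5^2 + 2·5 + 1; = 15686; G_3 = 15686−1 = 15685
step 3: 15685 = 5^(5 + 1) + 2·5^2 + 2·5; sub 6 for 5: 6^(6 + 1) + 2·6^2 + 2·6; = 280020; G_4 = 280020−1 = 280019

280020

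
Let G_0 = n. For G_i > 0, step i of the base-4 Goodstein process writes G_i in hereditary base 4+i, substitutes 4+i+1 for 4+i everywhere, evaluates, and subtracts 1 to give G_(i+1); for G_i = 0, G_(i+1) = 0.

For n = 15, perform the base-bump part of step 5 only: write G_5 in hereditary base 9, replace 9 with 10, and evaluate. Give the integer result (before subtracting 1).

26

G_0 = 15. HB_4(15) = 3·4 + 3. Bump = 18. G_1 = 17.
G_1 = 17. HB_5(17) = 3·5 + 2. Bump = 20. G_2 = 19.
G_2 = 19. HB_6(19) = 3·6 + 1. Bump = 22. G_3 = 21.
G_3 = 21. HB_7(21) = 3·7. Bump = 24. G_4 = 23.
G_4 = 23. HB_8(23) = 2·8 + 7. Bump = 25. G_5 = 24.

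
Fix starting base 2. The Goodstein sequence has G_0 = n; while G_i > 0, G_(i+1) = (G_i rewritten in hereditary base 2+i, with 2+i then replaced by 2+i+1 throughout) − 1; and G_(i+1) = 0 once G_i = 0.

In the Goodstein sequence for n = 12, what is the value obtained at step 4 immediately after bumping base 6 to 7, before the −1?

5764911

12 —HB2→ 2^(2 + 1) + 2^2 —bump→ 3^(3 + 1) + 3^3 = 108 —(−1)→ 107
107 —HB3→ 3^(3 + 1) + 2·3^2 + 2·3 + 2 —bump→ 4^(4 + 1) + 2·4^2 + 2·4 + 2 = 1066 —(−1)→ 1065
1065 —HB4→ 4^(4 + 1) + 2·4^2 + 2·4 + 1 —bump→ 5^(5 + 1) + 2·5^2 + 2·5 + 1 = 15686 —(−1)→ 15685
15685 —HB5→ 5^(5 + 1) + 2·5^2 + 2·5 —bump→ 6^(6 + 1) + 2·6^2 + 2·6 = 280020 —(−1)→ 280019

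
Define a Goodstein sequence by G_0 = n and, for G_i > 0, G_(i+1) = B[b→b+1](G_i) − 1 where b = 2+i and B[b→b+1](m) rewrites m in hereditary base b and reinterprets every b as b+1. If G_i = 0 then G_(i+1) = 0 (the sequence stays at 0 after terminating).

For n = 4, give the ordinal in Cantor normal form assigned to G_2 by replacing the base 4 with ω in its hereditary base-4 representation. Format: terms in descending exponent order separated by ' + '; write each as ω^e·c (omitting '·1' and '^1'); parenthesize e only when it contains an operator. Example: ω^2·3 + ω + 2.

G_0 = 4. HB_2(4) = 2^2. Bump = 27. G_1 = 26.
G_1 = 26. HB_3(26) = 2·3^2 + 2·3 + 2. Bump = 42. G_2 = 41.
G_2 = 41. HB_4(41) = 2·4^2 + 2·4 + 1. Bump = 61. G_3 = 60.

ω^2·2 + ω·2 + 1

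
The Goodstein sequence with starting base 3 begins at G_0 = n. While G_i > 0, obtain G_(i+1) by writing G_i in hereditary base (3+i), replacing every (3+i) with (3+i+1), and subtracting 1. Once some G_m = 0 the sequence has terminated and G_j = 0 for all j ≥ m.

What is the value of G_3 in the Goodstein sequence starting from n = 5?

i=0: 5 = 3 + 2 (b=3); 3→4: 4 + 2 = 6; 6−1 = 5
i=1: 5 = 4 + 1 (b=4); 4→5: 5 + 1 = 6; 6−1 = 5
i=2: 5 = 5 (b=5); 5→6: 6 = 6; 6−1 = 5
i=3: 5 = 5 (b=6); 6→7: 5 = 5; 5−1 = 4

5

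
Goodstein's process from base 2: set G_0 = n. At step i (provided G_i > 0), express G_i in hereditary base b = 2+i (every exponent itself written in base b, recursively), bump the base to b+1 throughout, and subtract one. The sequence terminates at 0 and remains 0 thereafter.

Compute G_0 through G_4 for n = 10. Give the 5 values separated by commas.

10, 83, 1025, 15625, 279935

base 2: 10 = 2^(2 + 1) + 2; at 3: 3^(3 + 1) + 3 = 84; next = 83
base 3: 83 = 3^(3 + 1) + 2; at 4: 4^(4 + 1) + 2 = 1026; next = 1025
base 4: 1025 = 4^(4 + 1) + 1; at 5: 5^(5 + 1) + 1 = 15626; next = 15625
base 5: 15625 = 5^(5 + 1); at 6: 6^(6 + 1) = 279936; next = 279935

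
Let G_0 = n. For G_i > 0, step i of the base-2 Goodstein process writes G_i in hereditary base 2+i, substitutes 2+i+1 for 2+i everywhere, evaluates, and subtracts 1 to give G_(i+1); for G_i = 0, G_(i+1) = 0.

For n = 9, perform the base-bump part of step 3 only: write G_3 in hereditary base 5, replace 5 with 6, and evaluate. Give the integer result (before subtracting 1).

140744

G_0 = 9. HB_2(9) = 2^(2 + 1) + 1. Bump = 82. G_1 = 81.
G_1 = 81. HB_3(81) = 3^(3 + 1). Bump = 1024. G_2 = 1023.
G_2 = 1023. HB_4(1023) = 3·4^4 + 3·4^3 + 3·4^2 + 3·4 + 3. Bump = 9843. G_3 = 9842.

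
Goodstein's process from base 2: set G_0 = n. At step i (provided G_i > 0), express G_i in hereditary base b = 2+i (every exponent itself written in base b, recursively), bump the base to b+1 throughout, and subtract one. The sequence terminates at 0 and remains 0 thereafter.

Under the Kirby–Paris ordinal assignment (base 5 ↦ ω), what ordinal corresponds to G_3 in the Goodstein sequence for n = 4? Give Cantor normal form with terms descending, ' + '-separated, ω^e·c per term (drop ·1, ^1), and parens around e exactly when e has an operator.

G_0 = 4. HB_2(4) = 2^2. Bump = 27. G_1 = 26.
G_1 = 26. HB_3(26) = 2·3^2 + 2·3 + 2. Bump = 42. G_2 = 41.
G_2 = 41. HB_4(41) = 2·4^2 + 2·4 + 1. Bump = 61. G_3 = 60.

ω^2·2 + ω·2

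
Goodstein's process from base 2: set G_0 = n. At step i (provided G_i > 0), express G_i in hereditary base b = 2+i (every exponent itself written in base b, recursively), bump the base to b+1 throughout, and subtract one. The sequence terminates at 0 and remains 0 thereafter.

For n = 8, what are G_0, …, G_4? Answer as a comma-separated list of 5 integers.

G_0=8  [base 2] 2^(2 + 1)  →[2↦3]→  3^(3 + 1) = 81  −1 ⇒ G_1=80
G_1=80  [base 3] 2·3^3 + 2·3^2 + 2·3 + 2  →[3↦4]→  2·4^4 + 2·4^2 + 2·4 + 2 = 554  −1 ⇒ G_2=553
G_2=553  [base 4] 2·4^4 + 2·4^2 + 2·4 + 1  →[4↦5]→  2·5^5 + 2·5^2 + 2·5 + 1 = 6311  −1 ⇒ G_3=6310
G_3=6310  [base 5] 2·5^5 + 2·5^2 + 2·5  →[5↦6]→  2·6^6 + 2·6^2 + 2·6 = 93396  −1 ⇒ G_4=93395

8, 80, 553, 6310, 93395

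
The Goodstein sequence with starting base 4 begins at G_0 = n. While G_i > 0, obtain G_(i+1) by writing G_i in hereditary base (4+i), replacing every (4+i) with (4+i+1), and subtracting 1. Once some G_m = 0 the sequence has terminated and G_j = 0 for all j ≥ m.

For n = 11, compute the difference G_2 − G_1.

step 0: 11 = 2·4 + 3; sub 5 for 4: 2·5 + 3; = 13; G_1 = 13−1 = 12
step 1: 12 = 2·5 + 2; sub 6 for 5: 2·6 + 2; = 14; G_2 = 14−1 = 13

1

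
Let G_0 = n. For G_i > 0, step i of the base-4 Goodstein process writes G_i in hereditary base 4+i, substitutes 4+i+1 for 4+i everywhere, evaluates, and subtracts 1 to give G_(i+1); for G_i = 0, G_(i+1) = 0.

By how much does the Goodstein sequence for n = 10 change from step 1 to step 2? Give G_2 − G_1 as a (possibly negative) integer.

G_0 = 10. HB_4(10) = 2·4 + 2. Bump = 12. G_1 = 11.
G_1 = 11. HB_5(11) = 2·5 + 1. Bump = 13. G_2 = 12.

1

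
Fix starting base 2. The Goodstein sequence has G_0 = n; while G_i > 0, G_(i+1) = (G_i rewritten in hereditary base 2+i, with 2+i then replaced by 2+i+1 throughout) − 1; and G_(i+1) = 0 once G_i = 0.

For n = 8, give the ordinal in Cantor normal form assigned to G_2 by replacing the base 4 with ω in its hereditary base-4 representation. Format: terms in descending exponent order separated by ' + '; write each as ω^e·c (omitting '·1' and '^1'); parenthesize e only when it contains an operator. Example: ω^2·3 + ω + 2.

ω^ω·2 + ω^2·2 + ω·2 + 1

8 —HB2→ 2^(2 + 1) —bump→ 3^(3 + 1) = 81 —(−1)→ 80
80 —HB3→ 2·3^3 + 2·3^2 + 2·3 + 2 —bump→ 2·4^4 + 2·4^2 + 2·4 + 2 = 554 —(−1)→ 553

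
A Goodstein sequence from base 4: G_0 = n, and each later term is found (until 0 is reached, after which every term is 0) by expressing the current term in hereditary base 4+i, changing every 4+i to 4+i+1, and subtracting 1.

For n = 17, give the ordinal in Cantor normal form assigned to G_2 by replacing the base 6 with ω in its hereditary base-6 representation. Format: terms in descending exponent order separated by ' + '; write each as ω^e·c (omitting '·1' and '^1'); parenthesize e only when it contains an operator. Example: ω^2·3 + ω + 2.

ω·5 + 5

[0] 17 ≡ 4^2 + 1 (base 4). Lift 5: 26. −1: 25.
[1] 25 ≡ 5^2 (base 5). Lift 6: 36. −1: 35.
[2] 35 ≡ 5·6 + 5 (base 6). Lift 7: 40. −1: 39.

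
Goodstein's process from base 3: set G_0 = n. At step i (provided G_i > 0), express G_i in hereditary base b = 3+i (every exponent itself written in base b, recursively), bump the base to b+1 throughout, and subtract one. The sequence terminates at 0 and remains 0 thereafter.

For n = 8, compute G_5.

11

8 —HB3→ 2·3 + 2 —bump→ 2·4 + 2 = 10 —(−1)→ 9
9 —HB4→ 2·4 + 1 —bump→ 2·5 + 1 = 11 —(−1)→ 10
10 —HB5→ 2·5 —bump→ 2·6 = 12 —(−1)→ 11
11 —HB6→ 6 + 5 —bump→ 7 + 5 = 12 —(−1)→ 11
11 —HB7→ 7 + 4 —bump→ 8 + 4 = 12 —(−1)→ 11
11 —HB8→ 8 + 3 —bump→ 9 + 3 = 12 —(−1)→ 11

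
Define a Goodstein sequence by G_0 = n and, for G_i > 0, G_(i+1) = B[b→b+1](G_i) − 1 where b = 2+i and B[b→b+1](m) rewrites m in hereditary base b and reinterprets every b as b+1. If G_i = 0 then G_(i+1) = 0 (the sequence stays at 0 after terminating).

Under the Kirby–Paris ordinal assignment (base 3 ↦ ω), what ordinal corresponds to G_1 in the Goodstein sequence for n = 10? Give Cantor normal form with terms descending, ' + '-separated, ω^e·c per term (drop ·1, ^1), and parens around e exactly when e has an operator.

10 —HB2→ 2^(2 + 1) + 2 —bump→ 3^(3 + 1) + 3 = 84 —(−1)→ 83
83 —HB3→ 3^(3 + 1) + 2 —bump→ 4^(4 + 1) + 2 = 1026 —(−1)→ 1025

ω^(ω + 1) + 2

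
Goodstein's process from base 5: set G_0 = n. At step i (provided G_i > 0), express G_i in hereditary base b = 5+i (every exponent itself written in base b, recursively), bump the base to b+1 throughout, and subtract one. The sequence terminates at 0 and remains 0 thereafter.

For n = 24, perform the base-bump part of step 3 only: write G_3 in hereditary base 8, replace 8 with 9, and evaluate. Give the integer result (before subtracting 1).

37

[0] 24 ≡ 4·5 + 4 (base 5). Lift 6: 28. −1: 27.
[1] 27 ≡ 4·6 + 3 (base 6). Lift 7: 31. −1: 30.
[2] 30 ≡ 4·7 + 2 (base 7). Lift 8: 34. −1: 33.
[3] 33 ≡ 4·8 + 1 (base 8). Lift 9: 37. −1: 36.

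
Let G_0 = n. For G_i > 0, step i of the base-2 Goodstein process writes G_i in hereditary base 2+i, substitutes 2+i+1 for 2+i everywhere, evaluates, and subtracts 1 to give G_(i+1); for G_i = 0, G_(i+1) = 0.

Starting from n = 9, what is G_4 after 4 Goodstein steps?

(0) 9|_2 = 2^(2 + 1) + 1 ↦ 3^(3 + 1) + 1|_3 = 82 ⇒ 81
(1) 81|_3 = 3^(3 + 1) ↦ 4^(4 + 1)|_4 = 1024 ⇒ 1023
(2) 1023|_4 = 3·4^4 + 3·4^3 + 3·4^2 + 3·4 + 3 ↦ 3·5^5 + 3·5^3 + 3·5^2 + 3·5 + 3|_5 = 9843 ⇒ 9842
(3) 9842|_5 = 3·5^5 + 3·5^3 + 3·5^2 + 3·5 + 2 ↦ 3·6^6 + 3·6^3 + 3·6^2 + 3·6 + 2|_6 = 140744 ⇒ 140743
(4) 140743|_6 = 3·6^6 + 3·6^3 + 3·6^2 + 3·6 + 1 ↦ 3·7^7 + 3·7^3 + 3·7^2 + 3·7 + 1|_7 = 2471827 ⇒ 2471826

140743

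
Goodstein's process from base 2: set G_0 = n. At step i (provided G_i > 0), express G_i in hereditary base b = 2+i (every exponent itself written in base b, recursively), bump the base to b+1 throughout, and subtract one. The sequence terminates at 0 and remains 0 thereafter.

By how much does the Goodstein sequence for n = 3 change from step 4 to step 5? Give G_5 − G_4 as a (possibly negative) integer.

-1

(0) 3|_2 = 2 + 1 ↦ 3 + 1|_3 = 4 ⇒ 3
(1) 3|_3 = 3 ↦ 4|_4 = 4 ⇒ 3
(2) 3|_4 = 3 ↦ 3|_5 = 3 ⇒ 2
(3) 2|_5 = 2 ↦ 2|_6 = 2 ⇒ 1
(4) 1|_6 = 1 ↦ 1|_7 = 1 ⇒ 0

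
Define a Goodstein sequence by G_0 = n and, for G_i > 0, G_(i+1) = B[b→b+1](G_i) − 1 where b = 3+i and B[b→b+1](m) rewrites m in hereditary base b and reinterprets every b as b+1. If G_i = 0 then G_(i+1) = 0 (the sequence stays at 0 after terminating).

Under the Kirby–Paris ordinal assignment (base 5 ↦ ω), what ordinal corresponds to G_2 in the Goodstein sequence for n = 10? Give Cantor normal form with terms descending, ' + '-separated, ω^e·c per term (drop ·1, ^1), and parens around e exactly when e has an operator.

G_0=10  [base 3] 3^2 + 1  →[3↦4]→  4^2 + 1 = 17  −1 ⇒ G_1=16
G_1=16  [base 4] 4^2  →[4↦5]→  5^2 = 25  −1 ⇒ G_2=24
G_2=24  [base 5] 4·5 + 4  →[5↦6]→  4·6 + 4 = 28  −1 ⇒ G_3=27

ω·4 + 4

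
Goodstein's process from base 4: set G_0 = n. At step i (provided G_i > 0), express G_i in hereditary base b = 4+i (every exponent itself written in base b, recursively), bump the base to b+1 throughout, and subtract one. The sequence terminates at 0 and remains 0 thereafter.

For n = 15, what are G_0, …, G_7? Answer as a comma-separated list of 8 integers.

15, 17, 19, 21, 23, 24, 25, 26

base 4: 15 = 3·4 + 3; at 5: 3·5 + 3 = 18; next = 17
base 5: 17 = 3·5 + 2; at 6: 3·6 + 2 = 20; next = 19
base 6: 19 = 3·6 + 1; at 7: 3·7 + 1 = 22; next = 21
base 7: 21 = 3·7; at 8: 3·8 = 24; next = 23
base 8: 23 = 2·8 + 7; at 9: 2·9 + 7 = 25; next = 24
base 9: 24 = 2·9 + 6; at 10: 2·10 + 6 = 26; next = 25
base 10: 25 = 2·10 + 5; at 11: 2·11 + 5 = 27; next = 26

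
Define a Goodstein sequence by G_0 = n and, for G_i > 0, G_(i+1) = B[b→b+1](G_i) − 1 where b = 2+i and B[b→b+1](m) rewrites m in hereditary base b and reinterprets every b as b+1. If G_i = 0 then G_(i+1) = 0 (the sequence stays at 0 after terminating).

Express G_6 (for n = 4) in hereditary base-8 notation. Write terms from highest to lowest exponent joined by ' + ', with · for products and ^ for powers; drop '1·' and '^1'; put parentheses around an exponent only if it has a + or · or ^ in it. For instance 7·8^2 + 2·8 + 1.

2·8^2 + 8 + 3

i=0: 4 = 2^2 (b=2); 2→3: 3^3 = 27; 27−1 = 26
i=1: 26 = 2·3^2 + 2·3 + 2 (b=3); 3→4: 2·4^2 + 2·4 + 2 = 42; 42−1 = 41
i=2: 41 = 2·4^2 + 2·4 + 1 (b=4); 4→5: 2·5^2 + 2·5 + 1 = 61; 61−1 = 60
i=3: 60 = 2·5^2 + 2·5 (b=5); 5→6: 2·6^2 + 2·6 = 84; 84−1 = 83
i=4: 83 = 2·6^2 + 6 + 5 (b=6); 6→7: 2·7^2 + 7 + 5 = 110; 110−1 = 109
i=5: 109 = 2·7^2 + 7 + 4 (b=7); 7→8: 2·8^2 + 8 + 4 = 140; 140−1 = 139
i=6: 139 = 2·8^2 + 8 + 3 (b=8); 8→9: 2·9^2 + 9 + 3 = 174; 174−1 = 173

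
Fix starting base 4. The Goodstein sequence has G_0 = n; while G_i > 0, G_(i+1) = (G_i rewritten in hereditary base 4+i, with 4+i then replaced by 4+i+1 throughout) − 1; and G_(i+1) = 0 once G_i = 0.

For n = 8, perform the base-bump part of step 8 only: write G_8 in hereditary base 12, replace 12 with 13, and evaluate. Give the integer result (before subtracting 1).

step 0: 8 = 2·4; sub 5 for 4: 2·5; = 10; G_1 = 10−1 = 9
step 1: 9 = 5 + 4; sub 6 for 5: 6 + 4; = 10; G_2 = 10−1 = 9
step 2: 9 = 6 + 3; sub 7 for 6: 7 + 3; = 10; G_3 = 10−1 = 9
step 3: 9 = 7 + 2; sub 8 for 7: 8 + 2; = 10; G_4 = 10−1 = 9
step 4: 9 = 8 + 1; sub 9 for 8: 9 + 1; = 10; G_5 = 10−1 = 9
step 5: 9 = 9; sub 10 for 9: 10; = 10; G_6 = 10−1 = 9
step 6: 9 = 9; sub 11 for 10: 9; = 9; G_7 = 9−1 = 8
step 7: 8 = 8; sub 12 for 11: 8; = 8; G_8 = 8−1 = 7

7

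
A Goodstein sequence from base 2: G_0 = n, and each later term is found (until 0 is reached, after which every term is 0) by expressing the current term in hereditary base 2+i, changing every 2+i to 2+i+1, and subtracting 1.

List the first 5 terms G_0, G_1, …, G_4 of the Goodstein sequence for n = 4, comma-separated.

i=0: 4 = 2^2 (b=2); 2→3: 3^3 = 27; 27−1 = 26
i=1: 26 = 2·3^2 + 2·3 + 2 (b=3); 3→4: 2·4^2 + 2·4 + 2 = 42; 42−1 = 41
i=2: 41 = 2·4^2 + 2·4 + 1 (b=4); 4→5: 2·5^2 + 2·5 + 1 = 61; 61−1 = 60
i=3: 60 = 2·5^2 + 2·5 (b=5); 5→6: 2·6^2 + 2·6 = 84; 84−1 = 83

4, 26, 41, 60, 83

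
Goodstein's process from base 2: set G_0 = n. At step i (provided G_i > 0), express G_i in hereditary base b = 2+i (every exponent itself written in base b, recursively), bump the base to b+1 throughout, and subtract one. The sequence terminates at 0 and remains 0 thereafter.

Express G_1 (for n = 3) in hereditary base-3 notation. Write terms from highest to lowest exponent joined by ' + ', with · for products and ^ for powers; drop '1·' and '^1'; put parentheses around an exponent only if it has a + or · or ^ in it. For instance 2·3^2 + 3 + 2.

step 0: 3 = 2 + 1; sub 3 for 2: 3 + 1; = 4; G_1 = 4−1 = 3
step 1: 3 = 3; sub 4 for 3: 4; = 4; G_2 = 4−1 = 3

3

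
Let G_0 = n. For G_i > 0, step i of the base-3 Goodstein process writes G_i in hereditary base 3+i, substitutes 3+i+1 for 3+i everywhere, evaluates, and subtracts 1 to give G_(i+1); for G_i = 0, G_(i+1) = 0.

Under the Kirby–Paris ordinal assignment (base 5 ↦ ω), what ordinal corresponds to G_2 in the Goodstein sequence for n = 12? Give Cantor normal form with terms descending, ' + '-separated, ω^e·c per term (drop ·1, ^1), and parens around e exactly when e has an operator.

ω^2 + 2

(0) 12|_3 = 3^2 + 3 ↦ 4^2 + 4|_4 = 20 ⇒ 19
(1) 19|_4 = 4^2 + 3 ↦ 5^2 + 3|_5 = 28 ⇒ 27
(2) 27|_5 = 5^2 + 2 ↦ 6^2 + 2|_6 = 38 ⇒ 37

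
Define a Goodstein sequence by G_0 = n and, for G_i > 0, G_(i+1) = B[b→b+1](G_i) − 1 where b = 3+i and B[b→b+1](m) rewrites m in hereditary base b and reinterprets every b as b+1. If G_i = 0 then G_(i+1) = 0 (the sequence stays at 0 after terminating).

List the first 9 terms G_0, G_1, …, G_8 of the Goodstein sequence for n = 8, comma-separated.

i=0: 8 = 2·3 + 2 (b=3); 3→4: 2·4 + 2 = 10; 10−1 = 9
i=1: 9 = 2·4 + 1 (b=4); 4→5: 2·5 + 1 = 11; 11−1 = 10
i=2: 10 = 2·5 (b=5); 5→6: 2·6 = 12; 12−1 = 11
i=3: 11 = 6 + 5 (b=6); 6→7: 7 + 5 = 12; 12−1 = 11
i=4: 11 = 7 + 4 (b=7); 7→8: 8 + 4 = 12; 12−1 = 11
i=5: 11 = 8 + 3 (b=8); 8→9: 9 + 3 = 12; 12−1 = 11
i=6: 11 = 9 + 2 (b=9); 9→10: 10 + 2 = 12; 12−1 = 11
i=7: 11 = 10 + 1 (b=10); 10→11: 11 + 1 = 12; 12−1 = 11

8, 9, 10, 11, 11, 11, 11, 11, 11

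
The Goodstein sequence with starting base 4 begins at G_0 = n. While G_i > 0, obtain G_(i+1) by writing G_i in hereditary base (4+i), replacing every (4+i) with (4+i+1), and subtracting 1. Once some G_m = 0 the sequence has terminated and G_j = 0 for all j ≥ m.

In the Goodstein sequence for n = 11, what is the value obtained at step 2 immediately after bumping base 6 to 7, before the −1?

15

step 0: 11 = 2·4 + 3; sub 5 for 4: 2·5 + 3; = 13; G_1 = 13−1 = 12
step 1: 12 = 2·5 + 2; sub 6 for 5: 2·6 + 2; = 14; G_2 = 14−1 = 13
step 2: 13 = 2·6 + 1; sub 7 for 6: 2·7 + 1; = 15; G_3 = 15−1 = 14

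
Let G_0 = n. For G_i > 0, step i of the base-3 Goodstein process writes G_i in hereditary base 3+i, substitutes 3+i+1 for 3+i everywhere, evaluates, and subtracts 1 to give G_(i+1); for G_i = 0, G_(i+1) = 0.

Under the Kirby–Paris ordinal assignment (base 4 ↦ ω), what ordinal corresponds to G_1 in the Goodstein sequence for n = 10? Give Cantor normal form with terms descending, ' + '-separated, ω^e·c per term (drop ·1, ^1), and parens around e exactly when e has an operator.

10 —HB3→ 3^2 + 1 —bump→ 4^2 + 1 = 17 —(−1)→ 16
16 —HB4→ 4^2 —bump→ 5^2 = 25 —(−1)→ 24

ω^2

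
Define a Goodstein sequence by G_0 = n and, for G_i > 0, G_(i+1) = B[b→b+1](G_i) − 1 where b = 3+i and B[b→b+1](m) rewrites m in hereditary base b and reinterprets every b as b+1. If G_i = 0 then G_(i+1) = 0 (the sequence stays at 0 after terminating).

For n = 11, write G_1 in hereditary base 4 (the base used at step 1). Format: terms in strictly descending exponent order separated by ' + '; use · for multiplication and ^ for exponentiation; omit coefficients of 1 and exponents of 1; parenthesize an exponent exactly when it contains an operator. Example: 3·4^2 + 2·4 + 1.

[0] 11 ≡ 3^2 + 2 (base 3). Lift 4: 18. −1: 17.
[1] 17 ≡ 4^2 + 1 (base 4). Lift 5: 26. −1: 25.

4^2 + 1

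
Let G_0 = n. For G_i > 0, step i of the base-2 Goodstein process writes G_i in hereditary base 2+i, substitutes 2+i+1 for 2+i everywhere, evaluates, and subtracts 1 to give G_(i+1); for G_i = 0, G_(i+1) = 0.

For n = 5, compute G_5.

1197

(0) 5|_2 = 2^2 + 1 ↦ 3^3 + 1|_3 = 28 ⇒ 27
(1) 27|_3 = 3^3 ↦ 4^4|_4 = 256 ⇒ 255
(2) 255|_4 = 3·4^3 + 3·4^2 + 3·4 + 3 ↦ 3·5^3 + 3·5^2 + 3·5 + 3|_5 = 468 ⇒ 467
(3) 467|_5 = 3·5^3 + 3·5^2 + 3·5 + 2 ↦ 3·6^3 + 3·6^2 + 3·6 + 2|_6 = 776 ⇒ 775
(4) 775|_6 = 3·6^3 + 3·6^2 + 3·6 + 1 ↦ 3·7^3 + 3·7^2 + 3·7 + 1|_7 = 1198 ⇒ 1197
(5) 1197|_7 = 3·7^3 + 3·7^2 + 3·7 ↦ 3·8^3 + 3·8^2 + 3·8|_8 = 1752 ⇒ 1751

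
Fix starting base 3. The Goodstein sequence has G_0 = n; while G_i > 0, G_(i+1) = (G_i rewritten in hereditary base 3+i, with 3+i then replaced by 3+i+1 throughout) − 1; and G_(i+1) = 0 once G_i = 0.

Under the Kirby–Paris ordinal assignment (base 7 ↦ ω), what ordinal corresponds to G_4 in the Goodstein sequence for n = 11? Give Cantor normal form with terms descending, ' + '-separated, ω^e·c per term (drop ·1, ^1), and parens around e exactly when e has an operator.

[0] 11 ≡ 3^2 + 2 (base 3). Lift 4: 18. −1: 17.
[1] 17 ≡ 4^2 + 1 (base 4). Lift 5: 26. −1: 25.
[2] 25 ≡ 5^2 (base 5). Lift 6: 36. −1: 35.
[3] 35 ≡ 5·6 + 5 (base 6). Lift 7: 40. −1: 39.

ω·5 + 4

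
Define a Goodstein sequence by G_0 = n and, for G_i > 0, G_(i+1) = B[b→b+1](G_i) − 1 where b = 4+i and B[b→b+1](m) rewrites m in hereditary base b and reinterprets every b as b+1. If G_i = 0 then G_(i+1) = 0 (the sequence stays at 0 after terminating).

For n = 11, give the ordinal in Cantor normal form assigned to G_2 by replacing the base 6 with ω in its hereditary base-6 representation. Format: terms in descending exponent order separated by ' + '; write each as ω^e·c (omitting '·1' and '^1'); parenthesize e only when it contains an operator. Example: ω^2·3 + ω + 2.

ω·2 + 1

base 4: 11 = 2·4 + 3; at 5: 2·5 + 3 = 13; next = 12
base 5: 12 = 2·5 + 2; at 6: 2·6 + 2 = 14; next = 13
base 6: 13 = 2·6 + 1; at 7: 2·7 + 1 = 15; next = 14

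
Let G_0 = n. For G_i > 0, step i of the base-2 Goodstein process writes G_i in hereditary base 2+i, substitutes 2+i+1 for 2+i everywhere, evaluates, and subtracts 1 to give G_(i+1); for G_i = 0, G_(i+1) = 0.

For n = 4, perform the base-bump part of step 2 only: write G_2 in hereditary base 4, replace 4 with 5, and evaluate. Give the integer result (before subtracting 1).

61

G_0=4  [base 2] 2^2  →[2↦3]→  3^3 = 27  −1 ⇒ G_1=26
G_1=26  [base 3] 2·3^2 + 2·3 + 2  →[3↦4]→  2·4^2 + 2·4 + 2 = 42  −1 ⇒ G_2=41
G_2=41  [base 4] 2·4^2 + 2·4 + 1  →[4↦5]→  2·5^2 + 2·5 + 1 = 61  −1 ⇒ G_3=60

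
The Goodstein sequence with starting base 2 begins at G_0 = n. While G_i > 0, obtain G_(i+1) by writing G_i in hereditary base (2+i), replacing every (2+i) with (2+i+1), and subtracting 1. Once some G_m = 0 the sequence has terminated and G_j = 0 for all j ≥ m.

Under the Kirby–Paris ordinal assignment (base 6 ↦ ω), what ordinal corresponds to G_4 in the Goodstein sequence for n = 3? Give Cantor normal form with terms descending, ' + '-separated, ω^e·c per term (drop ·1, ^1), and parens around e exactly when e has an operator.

[0] 3 ≡ 2 + 1 (base 2). Lift 3: 4. −1: 3.
[1] 3 ≡ 3 (base 3). Lift 4: 4. −1: 3.
[2] 3 ≡ 3 (base 4). Lift 5: 3. −1: 2.
[3] 2 ≡ 2 (base 5). Lift 6: 2. −1: 1.
[4] 1 ≡ 1 (base 6). Lift 7: 1. −1: 0.

1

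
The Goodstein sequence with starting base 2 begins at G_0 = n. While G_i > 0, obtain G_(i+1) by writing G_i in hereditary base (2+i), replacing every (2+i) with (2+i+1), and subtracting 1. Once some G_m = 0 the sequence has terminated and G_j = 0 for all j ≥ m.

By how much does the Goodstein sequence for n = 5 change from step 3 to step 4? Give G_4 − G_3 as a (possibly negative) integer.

308

G_0 = 5. HB_2(5) = 2^2 + 1. Bump = 28. G_1 = 27.
G_1 = 27. HB_3(27) = 3^3. Bump = 256. G_2 = 255.
G_2 = 255. HB_4(255) = 3·4^3 + 3·4^2 + 3·4 + 3. Bump = 468. G_3 = 467.
G_3 = 467. HB_5(467) = 3·5^3 + 3·5^2 + 3·5 + 2. Bump = 776. G_4 = 775.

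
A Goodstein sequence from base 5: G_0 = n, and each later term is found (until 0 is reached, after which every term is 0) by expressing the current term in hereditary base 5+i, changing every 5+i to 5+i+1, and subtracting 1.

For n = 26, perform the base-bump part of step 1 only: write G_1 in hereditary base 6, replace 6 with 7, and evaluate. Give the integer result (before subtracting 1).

base 5: 26 = 5^2 + 1; at 6: 6^2 + 1 = 37; next = 36
base 6: 36 = 6^2; at 7: 7^2 = 49; next = 48

49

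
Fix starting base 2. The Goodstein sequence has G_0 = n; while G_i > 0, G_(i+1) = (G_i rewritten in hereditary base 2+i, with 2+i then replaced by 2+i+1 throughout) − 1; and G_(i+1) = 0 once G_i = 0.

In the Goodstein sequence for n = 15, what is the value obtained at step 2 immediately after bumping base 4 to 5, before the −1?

18753

G_0=15  [base 2] 2^(2 + 1) + 2^2 + 2 + 1  →[2↦3]→  3^(3 + 1) + 3^3 + 3 + 1 = 112  −1 ⇒ G_1=111
G_1=111  [base 3] 3^(3 + 1) + 3^3 + 3  →[3↦4]→  4^(4 + 1) + 4^4 + 4 = 1284  −1 ⇒ G_2=1283
G_2=1283  [base 4] 4^(4 + 1) + 4^4 + 3  →[4↦5]→  5^(5 + 1) + 5^5 + 3 = 18753  −1 ⇒ G_3=18752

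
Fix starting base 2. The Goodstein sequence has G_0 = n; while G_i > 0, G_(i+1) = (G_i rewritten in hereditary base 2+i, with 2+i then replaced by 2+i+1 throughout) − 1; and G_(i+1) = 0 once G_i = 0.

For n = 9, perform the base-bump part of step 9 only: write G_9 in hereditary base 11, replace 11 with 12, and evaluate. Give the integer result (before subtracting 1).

26748301350412

step 0: 9 = 2^(2 + 1) + 1; sub 3 for 2: 3^(3 + 1) + 1; = 82; G_1 = 82−1 = 81
step 1: 81 = 3^(3 + 1); sub 4 for 3: 4^(4 + 1); = 1024; G_2 = 1024−1 = 1023
step 2: 1023 = 3·4^4 + 3·4^3 + 3·4^2 + 3·4 + 3; sub 5 for 4: 3·5^5 + 3·5^3 + 3·5^2 + 3·5 + 3; = 9843; G_3 = 9843−1 = 9842
step 3: 9842 = 3·5^5 + 3·5^3 + 3·5^2 + 3·5 + 2; sub 6 for 5: 3·6^6 + 3·6^3 + 3·6^2 + 3·6 + 2; = 140744; G_4 = 140744−1 = 140743
step 4: 140743 = 3·6^6 + 3·6^3 + 3·6^2 + 3·6 + 1; sub 7 for 6: 3·7^7 + 3·7^3 + 3·7^2 + 3·7 + 1; = 2471827; G_5 = 2471827−1 = 2471826
step 5: 2471826 = 3·7^7 + 3·7^3 + 3·7^2 + 3·7; sub 8 for 7: 3·8^8 + 3·8^3 + 3·8^2 + 3·8; = 50333400; G_6 = 50333400−1 = 50333399
step 6: 50333399 = 3·8^8 + 3·8^3 + 3·8^2 + 2·8 + 7; sub 9 for 8: 3·9^9 + 3·9^3 + 3·9^2 + 2·9 + 7; = 1162263922; G_7 = 1162263922−1 = 1162263921
step 7: 1162263921 = 3·9^9 + 3·9^3 + 3·9^2 + 2·9 + 6; sub 10 for 9: 3·10^10 + 3·10^3 + 3·10^2 + 2·10 + 6; = 30000003326; G_8 = 30000003326−1 = 30000003325
step 8: 30000003325 = 3·10^10 + 3·10^3 + 3·10^2 + 2·10 + 5; sub 11 for 10: 3·11^11 + 3·11^3 + 3·11^2 + 2·11 + 5; = 855935016216; G_9 = 855935016216−1 = 855935016215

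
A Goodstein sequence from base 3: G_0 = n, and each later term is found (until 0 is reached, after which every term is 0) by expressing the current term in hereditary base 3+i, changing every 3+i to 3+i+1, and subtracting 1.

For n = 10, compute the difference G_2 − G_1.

8

G_0 = 10. HB_3(10) = 3^2 + 1. Bump = 17. G_1 = 16.
G_1 = 16. HB_4(16) = 4^2. Bump = 25. G_2 = 24.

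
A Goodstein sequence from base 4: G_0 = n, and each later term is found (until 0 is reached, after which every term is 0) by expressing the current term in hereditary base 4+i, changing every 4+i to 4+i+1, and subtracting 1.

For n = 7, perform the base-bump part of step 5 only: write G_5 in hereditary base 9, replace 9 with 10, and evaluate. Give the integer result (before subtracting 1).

i=0: 7 = 4 + 3 (b=4); 4→5: 5 + 3 = 8; 8−1 = 7
i=1: 7 = 5 + 2 (b=5); 5→6: 6 + 2 = 8; 8−1 = 7
i=2: 7 = 6 + 1 (b=6); 6→7: 7 + 1 = 8; 8−1 = 7
i=3: 7 = 7 (b=7); 7→8: 8 = 8; 8−1 = 7
i=4: 7 = 7 (b=8); 8→9: 7 = 7; 7−1 = 6
i=5: 6 = 6 (b=9); 9→10: 6 = 6; 6−1 = 5

6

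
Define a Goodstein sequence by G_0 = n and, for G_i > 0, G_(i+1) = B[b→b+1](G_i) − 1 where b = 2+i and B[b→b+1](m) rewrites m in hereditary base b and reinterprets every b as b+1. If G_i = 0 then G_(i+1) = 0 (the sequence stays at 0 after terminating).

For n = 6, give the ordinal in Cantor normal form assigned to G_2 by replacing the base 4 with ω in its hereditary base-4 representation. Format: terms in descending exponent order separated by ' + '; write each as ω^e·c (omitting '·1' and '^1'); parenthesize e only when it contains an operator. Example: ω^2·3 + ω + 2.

[0] 6 ≡ 2^2 + 2 (base 2). Lift 3: 30. −1: 29.
[1] 29 ≡ 3^3 + 2 (base 3). Lift 4: 258. −1: 257.
[2] 257 ≡ 4^4 + 1 (base 4). Lift 5: 3126. −1: 3125.

ω^ω + 1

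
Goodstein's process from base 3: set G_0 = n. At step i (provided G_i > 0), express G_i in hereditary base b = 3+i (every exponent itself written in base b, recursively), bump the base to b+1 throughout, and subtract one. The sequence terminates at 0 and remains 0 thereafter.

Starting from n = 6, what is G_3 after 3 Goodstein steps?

7

(0) 6|_3 = 2·3 ↦ 2·4|_4 = 8 ⇒ 7
(1) 7|_4 = 4 + 3 ↦ 5 + 3|_5 = 8 ⇒ 7
(2) 7|_5 = 5 + 2 ↦ 6 + 2|_6 = 8 ⇒ 7
(3) 7|_6 = 6 + 1 ↦ 7 + 1|_7 = 8 ⇒ 7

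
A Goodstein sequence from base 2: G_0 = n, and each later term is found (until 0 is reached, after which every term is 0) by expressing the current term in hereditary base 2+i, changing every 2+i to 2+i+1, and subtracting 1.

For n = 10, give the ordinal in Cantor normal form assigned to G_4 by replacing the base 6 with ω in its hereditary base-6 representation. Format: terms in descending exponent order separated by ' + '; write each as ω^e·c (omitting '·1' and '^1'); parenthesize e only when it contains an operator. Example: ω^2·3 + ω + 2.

ω^ω·5 + ω^5·5 + ω^4·5 + ω^3·5 + ω^2·5 + ω·5 + 5

i=0: 10 = 2^(2 + 1) + 2 (b=2); 2→3: 3^(3 + 1) + 3 = 84; 84−1 = 83
i=1: 83 = 3^(3 + 1) + 2 (b=3); 3→4: 4^(4 + 1) + 2 = 1026; 1026−1 = 1025
i=2: 1025 = 4^(4 + 1) + 1 (b=4); 4→5: 5^(5 + 1) + 1 = 15626; 15626−1 = 15625
i=3: 15625 = 5^(5 + 1) (b=5); 5→6: 6^(6 + 1) = 279936; 279936−1 = 279935
i=4: 279935 = 5·6^6 + 5·6^5 + 5·6^4 + 5·6^3 + 5·6^2 + 5·6 + 5 (b=6); 6→7: 5·7^7 + 5·7^5 + 5·7^4 + 5·7^3 + 5·7^2 + 5·7 + 5 = 4215755; 4215755−1 = 4215754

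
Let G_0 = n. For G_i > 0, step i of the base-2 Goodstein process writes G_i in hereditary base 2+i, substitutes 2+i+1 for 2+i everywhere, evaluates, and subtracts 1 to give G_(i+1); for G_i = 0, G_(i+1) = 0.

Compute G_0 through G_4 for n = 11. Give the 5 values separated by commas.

step 0: 11 = 2^(2 + 1) + 2 + 1; sub 3 for 2: 3^(3 + 1) + 3 + 1; = 85; G_1 = 85−1 = 84
step 1: 84 = 3^(3 + 1) + 3; sub 4 for 3: 4^(4 + 1) + 4; = 1028; G_2 = 1028−1 = 1027
step 2: 1027 = 4^(4 + 1) + 3; sub 5 for 4: 5^(5 + 1) + 3; = 15628; G_3 = 15628−1 = 15627
step 3: 15627 = 5^(5 + 1) + 2; sub 6 for 5: 6^(6 + 1) + 2; = 279938; G_4 = 279938−1 = 279937

11, 84, 1027, 15627, 279937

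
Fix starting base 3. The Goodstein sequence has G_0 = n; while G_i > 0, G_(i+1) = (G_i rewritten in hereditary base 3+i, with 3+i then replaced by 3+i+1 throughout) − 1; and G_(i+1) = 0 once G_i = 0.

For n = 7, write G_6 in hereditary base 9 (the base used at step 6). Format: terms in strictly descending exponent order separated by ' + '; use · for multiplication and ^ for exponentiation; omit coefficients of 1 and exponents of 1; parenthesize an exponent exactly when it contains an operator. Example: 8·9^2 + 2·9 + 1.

9

step 0: 7 = 2·3 + 1; sub 4 for 3: 2·4 + 1; = 9; G_1 = 9−1 = 8
step 1: 8 = 2·4; sub 5 for 4: 2·5; = 10; G_2 = 10−1 = 9
step 2: 9 = 5 + 4; sub 6 for 5: 6 + 4; = 10; G_3 = 10−1 = 9
step 3: 9 = 6 + 3; sub 7 for 6: 7 + 3; = 10; G_4 = 10−1 = 9
step 4: 9 = 7 + 2; sub 8 for 7: 8 + 2; = 10; G_5 = 10−1 = 9
step 5: 9 = 8 + 1; sub 9 for 8: 9 + 1; = 10; G_6 = 10−1 = 9
step 6: 9 = 9; sub 10 for 9: 10; = 10; G_7 = 10−1 = 9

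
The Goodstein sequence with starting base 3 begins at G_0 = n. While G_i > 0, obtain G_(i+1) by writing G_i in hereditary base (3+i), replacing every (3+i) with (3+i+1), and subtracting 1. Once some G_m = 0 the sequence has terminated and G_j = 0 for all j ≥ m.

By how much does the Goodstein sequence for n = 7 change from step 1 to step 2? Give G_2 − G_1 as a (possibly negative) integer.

1

i=0: 7 = 2·3 + 1 (b=3); 3→4: 2·4 + 1 = 9; 9−1 = 8
i=1: 8 = 2·4 (b=4); 4→5: 2·5 = 10; 10−1 = 9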